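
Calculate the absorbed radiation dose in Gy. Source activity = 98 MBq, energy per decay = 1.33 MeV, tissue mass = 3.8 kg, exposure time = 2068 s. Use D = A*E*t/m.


A = 98 MBq = 9.8000e+07 Bq
E = 1.33 MeV = 2.13066e-13 J
D = A*E*t/m = 9.8000e+07*2.13066e-13*2068/3.8
D = 0.01136 Gy


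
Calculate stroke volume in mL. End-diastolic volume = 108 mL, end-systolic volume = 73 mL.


SV = EDV - ESV
SV = 108 - 73
SV = 35 mL


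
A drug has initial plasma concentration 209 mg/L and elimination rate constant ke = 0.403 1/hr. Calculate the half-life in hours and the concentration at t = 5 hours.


t_half = ln(2) / ke = 0.693147 / 0.403 = 1.72 hr
C(t) = C0 * exp(-ke*t) = 209 * exp(-0.403*5)
C(5) = 27.86 mg/L


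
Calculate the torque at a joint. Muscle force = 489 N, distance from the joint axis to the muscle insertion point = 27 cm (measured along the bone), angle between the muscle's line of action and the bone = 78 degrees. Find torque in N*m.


Torque = F * d * sin(theta)   (moment arm = d*sin(theta))
d = 27 cm = 0.27 m
Torque = 489 * 0.27 * sin(78)
Torque = 129.1 N*m


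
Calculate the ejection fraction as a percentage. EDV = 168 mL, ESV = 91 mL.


SV = EDV - ESV = 168 - 91 = 77 mL
EF = SV/EDV * 100 = 77/168 * 100
EF = 45.83%


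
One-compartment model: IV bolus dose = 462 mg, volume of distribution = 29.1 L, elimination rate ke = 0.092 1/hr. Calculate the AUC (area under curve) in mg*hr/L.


C0 = Dose/Vd = 462/29.1 = 15.8763 mg/L
AUC = C0/ke = 15.8763/0.092
AUC = 172.6 mg*hr/L


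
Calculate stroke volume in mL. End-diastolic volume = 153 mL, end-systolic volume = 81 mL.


SV = EDV - ESV
SV = 153 - 81
SV = 72 mL


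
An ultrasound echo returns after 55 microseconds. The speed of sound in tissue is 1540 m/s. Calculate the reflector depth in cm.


depth = c * t / 2
t = 55 us = 5.5000e-05 s
depth = 1540 * 5.5000e-05 / 2
depth = 0.04235 m = 4.235 cm


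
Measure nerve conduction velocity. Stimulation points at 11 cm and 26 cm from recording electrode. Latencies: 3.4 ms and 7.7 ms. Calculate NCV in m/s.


Distance = (26 - 11) / 100 = 0.15 m
dt = (7.7 - 3.4) / 1000 = 0.0043 s
NCV = dist / dt = 34.88 m/s


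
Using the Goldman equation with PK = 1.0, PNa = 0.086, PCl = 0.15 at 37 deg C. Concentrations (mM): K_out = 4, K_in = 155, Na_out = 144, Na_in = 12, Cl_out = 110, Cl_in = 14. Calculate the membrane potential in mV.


Vm = (RT/F)*ln((PK*Ko + PNa*Nao + PCl*Cli)/(PK*Ki + PNa*Nai + PCl*Clo))
Numer = 18.484, Denom = 172.532
Vm = -59.7 mV


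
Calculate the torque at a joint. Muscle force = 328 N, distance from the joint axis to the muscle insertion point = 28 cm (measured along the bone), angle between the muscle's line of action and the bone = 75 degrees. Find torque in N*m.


Torque = F * d * sin(theta)   (moment arm = d*sin(theta))
d = 28 cm = 0.28 m
Torque = 328 * 0.28 * sin(75)
Torque = 88.71 N*m


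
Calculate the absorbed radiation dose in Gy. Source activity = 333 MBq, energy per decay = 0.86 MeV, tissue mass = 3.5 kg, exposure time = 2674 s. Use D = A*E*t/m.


A = 333 MBq = 3.3300e+08 Bq
E = 0.86 MeV = 1.37772e-13 J
D = A*E*t/m = 3.3300e+08*1.37772e-13*2674/3.5
D = 0.03505 Gy


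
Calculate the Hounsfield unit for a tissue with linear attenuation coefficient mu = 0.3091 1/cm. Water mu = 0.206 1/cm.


HU = ((mu_tissue - mu_water) / mu_water) * 1000
HU = ((0.3091 - 0.206) / 0.206) * 1000
HU = 500.5


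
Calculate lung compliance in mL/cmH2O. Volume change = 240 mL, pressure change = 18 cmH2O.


C = dV / dP
C = 240 / 18
C = 13.33 mL/cmH2O


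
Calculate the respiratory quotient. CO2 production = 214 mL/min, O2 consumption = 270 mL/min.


RQ = VCO2 / VO2
RQ = 214 / 270
RQ = 0.7926


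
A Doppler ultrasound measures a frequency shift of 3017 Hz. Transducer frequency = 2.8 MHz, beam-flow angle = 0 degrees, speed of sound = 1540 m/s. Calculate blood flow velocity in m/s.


v = fd * c / (2 * f0 * cos(theta))
v = 3017 * 1540 / (2 * 2.8000e+06 * cos(0))
v = 0.8297 m/s


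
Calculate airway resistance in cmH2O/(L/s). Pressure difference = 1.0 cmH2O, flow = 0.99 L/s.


R = dP / flow
R = 1.0 / 0.99
R = 1.01 cmH2O/(L/s)


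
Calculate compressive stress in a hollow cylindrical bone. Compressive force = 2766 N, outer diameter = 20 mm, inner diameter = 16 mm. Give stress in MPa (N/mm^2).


A = pi*(r_o^2 - r_i^2)
r_o = 10 mm, r_i = 8 mm
A = 113.097 mm^2
sigma = F/A = 2766 / 113.097
sigma = 24.46 MPa


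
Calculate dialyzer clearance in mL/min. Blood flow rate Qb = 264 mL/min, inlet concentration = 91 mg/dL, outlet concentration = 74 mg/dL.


K = Qb * (Cb_in - Cb_out) / Cb_in
K = 264 * (91 - 74) / 91
K = 49.32 mL/min


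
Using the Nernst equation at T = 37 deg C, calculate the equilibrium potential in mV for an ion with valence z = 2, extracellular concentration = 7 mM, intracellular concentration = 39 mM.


E = (RT/(zF)) * ln(C_out/C_in)
T = 37 + 273.15 = 310.15 K
E = (8.314 * 310.15 / (2 * 96485)) * ln(7/39)
E = -22.95 mV


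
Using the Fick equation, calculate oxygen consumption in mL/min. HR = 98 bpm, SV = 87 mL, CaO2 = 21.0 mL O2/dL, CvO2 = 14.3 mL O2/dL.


CO = HR*SV = 98*87/1000 = 8.526 L/min
a-v O2 diff = 21.0 - 14.3 = 6.7 mL/dL
VO2 = CO * (CaO2-CvO2) * 10 dL/L
VO2 = 8.526 * 6.7 * 10
VO2 = 571.2 mL/min


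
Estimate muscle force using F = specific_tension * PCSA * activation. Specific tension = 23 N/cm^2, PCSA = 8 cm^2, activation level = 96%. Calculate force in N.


F = sigma * PCSA * activation
F = 23 * 8 * 0.96
F = 176.6 N


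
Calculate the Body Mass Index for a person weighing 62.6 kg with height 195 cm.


BMI = weight / height^2
height = 195 cm = 1.95 m
BMI = 62.6 / 1.95^2
BMI = 16.46 kg/m^2


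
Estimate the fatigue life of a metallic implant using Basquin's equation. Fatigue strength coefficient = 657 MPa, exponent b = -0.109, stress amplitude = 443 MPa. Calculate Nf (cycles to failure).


sigma_a = sigma_f' * (2Nf)^b
2Nf = (sigma_a/sigma_f')^(1/b)
2Nf = (443/657)^(1/-0.109)
2Nf = 37.178367
Nf = 18.59


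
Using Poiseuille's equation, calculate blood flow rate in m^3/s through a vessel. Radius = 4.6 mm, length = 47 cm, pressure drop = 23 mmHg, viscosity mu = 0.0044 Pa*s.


Q = pi*r^4*dP / (8*mu*L)
r = 0.0046 m, L = 0.47 m
dP = 23 mmHg = 3066.406 Pa
Q = 2.6072e-04 m^3/s


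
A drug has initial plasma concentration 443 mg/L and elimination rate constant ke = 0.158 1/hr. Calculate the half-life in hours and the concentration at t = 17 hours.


t_half = ln(2) / ke = 0.693147 / 0.158 = 4.387 hr
C(t) = C0 * exp(-ke*t) = 443 * exp(-0.158*17)
C(17) = 30.19 mg/L


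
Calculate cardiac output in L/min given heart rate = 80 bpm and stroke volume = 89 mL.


CO = HR * SV
CO = 80 * 89 / 1000
CO = 7.12 L/min


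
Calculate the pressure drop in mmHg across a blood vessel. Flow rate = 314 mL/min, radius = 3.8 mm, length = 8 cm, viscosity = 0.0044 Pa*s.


dP = 8*mu*L*Q / (pi*r^4)
Q = 314 mL/min = 5.23333e-06 m^3/s
dP = 22.4971 Pa = 22.4971 / 133.322 mmHg = 0.1687 mmHg


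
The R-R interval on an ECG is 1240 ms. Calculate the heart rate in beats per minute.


HR = 60 / RR_interval(s)
RR = 1240 ms = 1.24 s
HR = 60 / 1.24 = 48.39 bpm


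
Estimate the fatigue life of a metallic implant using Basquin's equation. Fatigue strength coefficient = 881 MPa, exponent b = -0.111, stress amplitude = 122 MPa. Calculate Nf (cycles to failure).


sigma_a = sigma_f' * (2Nf)^b
2Nf = (sigma_a/sigma_f')^(1/b)
2Nf = (122/881)^(1/-0.111)
2Nf = 54360067
Nf = 2.7180e+07


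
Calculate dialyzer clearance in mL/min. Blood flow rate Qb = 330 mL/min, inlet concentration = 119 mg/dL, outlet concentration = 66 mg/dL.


K = Qb * (Cb_in - Cb_out) / Cb_in
K = 330 * (119 - 66) / 119
K = 147 mL/min


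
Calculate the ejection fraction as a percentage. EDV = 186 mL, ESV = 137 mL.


SV = EDV - ESV = 186 - 137 = 49 mL
EF = SV/EDV * 100 = 49/186 * 100
EF = 26.34%


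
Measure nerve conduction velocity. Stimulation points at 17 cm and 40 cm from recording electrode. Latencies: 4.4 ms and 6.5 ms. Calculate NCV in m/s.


Distance = (40 - 17) / 100 = 0.23 m
dt = (6.5 - 4.4) / 1000 = 0.0021 s
NCV = dist / dt = 109.5 m/s


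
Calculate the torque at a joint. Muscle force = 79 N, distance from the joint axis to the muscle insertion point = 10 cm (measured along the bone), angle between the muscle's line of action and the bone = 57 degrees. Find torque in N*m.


Torque = F * d * sin(theta)   (moment arm = d*sin(theta))
d = 10 cm = 0.1 m
Torque = 79 * 0.1 * sin(57)
Torque = 6.625 N*m


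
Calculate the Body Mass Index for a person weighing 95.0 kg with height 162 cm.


BMI = weight / height^2
height = 162 cm = 1.62 m
BMI = 95.0 / 1.62^2
BMI = 36.2 kg/m^2


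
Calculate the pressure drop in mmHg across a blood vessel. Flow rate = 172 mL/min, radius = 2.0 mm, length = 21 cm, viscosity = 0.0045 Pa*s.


dP = 8*mu*L*Q / (pi*r^4)
Q = 172 mL/min = 2.86667e-06 m^3/s
dP = 431.151 Pa = 431.151 / 133.322 mmHg = 3.234 mmHg


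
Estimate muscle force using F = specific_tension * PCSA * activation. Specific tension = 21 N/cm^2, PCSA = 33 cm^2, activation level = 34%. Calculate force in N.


F = sigma * PCSA * activation
F = 21 * 33 * 0.34
F = 235.6 N


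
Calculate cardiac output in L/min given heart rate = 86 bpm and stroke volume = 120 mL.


CO = HR * SV
CO = 86 * 120 / 1000
CO = 10.32 L/min


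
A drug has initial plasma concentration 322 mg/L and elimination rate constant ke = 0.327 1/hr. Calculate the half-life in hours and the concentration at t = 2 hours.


t_half = ln(2) / ke = 0.693147 / 0.327 = 2.12 hr
C(t) = C0 * exp(-ke*t) = 322 * exp(-0.327*2)
C(2) = 167.4 mg/L


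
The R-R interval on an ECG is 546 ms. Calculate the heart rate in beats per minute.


HR = 60 / RR_interval(s)
RR = 546 ms = 0.546 s
HR = 60 / 0.546 = 109.9 bpm


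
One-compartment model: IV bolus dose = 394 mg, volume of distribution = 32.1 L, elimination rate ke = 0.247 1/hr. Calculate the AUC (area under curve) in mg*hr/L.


C0 = Dose/Vd = 394/32.1 = 12.2741 mg/L
AUC = C0/ke = 12.2741/0.247
AUC = 49.69 mg*hr/L


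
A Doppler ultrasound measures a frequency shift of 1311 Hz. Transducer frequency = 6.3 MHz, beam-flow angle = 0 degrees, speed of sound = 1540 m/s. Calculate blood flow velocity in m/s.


v = fd * c / (2 * f0 * cos(theta))
v = 1311 * 1540 / (2 * 6.3000e+06 * cos(0))
v = 0.1602 m/s


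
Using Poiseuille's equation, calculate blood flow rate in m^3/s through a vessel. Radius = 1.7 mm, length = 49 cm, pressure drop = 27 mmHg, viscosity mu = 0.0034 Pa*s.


Q = pi*r^4*dP / (8*mu*L)
r = 0.0017 m, L = 0.49 m
dP = 27 mmHg = 3599.694 Pa
Q = 7.0867e-06 m^3/s


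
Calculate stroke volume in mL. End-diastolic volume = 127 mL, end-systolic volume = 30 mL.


SV = EDV - ESV
SV = 127 - 30
SV = 97 mL


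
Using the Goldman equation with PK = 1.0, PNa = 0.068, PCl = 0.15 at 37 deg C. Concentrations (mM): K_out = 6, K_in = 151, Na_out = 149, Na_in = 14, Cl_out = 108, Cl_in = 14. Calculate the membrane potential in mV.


Vm = (RT/F)*ln((PK*Ko + PNa*Nao + PCl*Cli)/(PK*Ki + PNa*Nai + PCl*Clo))
Numer = 18.232, Denom = 168.152
Vm = -59.38 mV


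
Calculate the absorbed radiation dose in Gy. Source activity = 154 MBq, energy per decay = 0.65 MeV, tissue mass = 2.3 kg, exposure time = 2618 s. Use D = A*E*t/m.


A = 154 MBq = 1.5400e+08 Bq
E = 0.65 MeV = 1.0413e-13 J
D = A*E*t/m = 1.5400e+08*1.0413e-13*2618/2.3
D = 0.01825 Gy


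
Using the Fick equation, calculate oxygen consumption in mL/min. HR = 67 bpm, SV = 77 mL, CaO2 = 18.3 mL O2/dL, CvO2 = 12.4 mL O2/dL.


CO = HR*SV = 67*77/1000 = 5.159 L/min
a-v O2 diff = 18.3 - 12.4 = 5.9 mL/dL
VO2 = CO * (CaO2-CvO2) * 10 dL/L
VO2 = 5.159 * 5.9 * 10
VO2 = 304.4 mL/min


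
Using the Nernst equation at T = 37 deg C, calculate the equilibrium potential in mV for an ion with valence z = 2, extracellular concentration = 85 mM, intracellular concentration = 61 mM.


E = (RT/(zF)) * ln(C_out/C_in)
T = 37 + 273.15 = 310.15 K
E = (8.314 * 310.15 / (2 * 96485)) * ln(85/61)
E = 4.433 mV


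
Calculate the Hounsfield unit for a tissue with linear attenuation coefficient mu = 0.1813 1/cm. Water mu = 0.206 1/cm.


HU = ((mu_tissue - mu_water) / mu_water) * 1000
HU = ((0.1813 - 0.206) / 0.206) * 1000
HU = -119.9


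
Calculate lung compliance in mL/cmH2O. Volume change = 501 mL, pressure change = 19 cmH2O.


C = dV / dP
C = 501 / 19
C = 26.37 mL/cmH2O


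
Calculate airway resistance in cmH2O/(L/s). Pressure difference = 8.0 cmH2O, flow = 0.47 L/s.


R = dP / flow
R = 8.0 / 0.47
R = 17.02 cmH2O/(L/s)


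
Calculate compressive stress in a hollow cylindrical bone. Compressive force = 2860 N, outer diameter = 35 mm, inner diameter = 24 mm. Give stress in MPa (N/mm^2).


A = pi*(r_o^2 - r_i^2)
r_o = 17.5 mm, r_i = 12 mm
A = 509.723 mm^2
sigma = F/A = 2860 / 509.723
sigma = 5.611 MPa


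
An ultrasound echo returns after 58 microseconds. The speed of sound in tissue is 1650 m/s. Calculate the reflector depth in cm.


depth = c * t / 2
t = 58 us = 5.8000e-05 s
depth = 1650 * 5.8000e-05 / 2
depth = 0.04785 m = 4.785 cm


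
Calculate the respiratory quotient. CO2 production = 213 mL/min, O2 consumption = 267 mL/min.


RQ = VCO2 / VO2
RQ = 213 / 267
RQ = 0.7978


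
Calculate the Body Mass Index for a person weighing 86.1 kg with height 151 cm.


BMI = weight / height^2
height = 151 cm = 1.51 m
BMI = 86.1 / 1.51^2
BMI = 37.76 kg/m^2


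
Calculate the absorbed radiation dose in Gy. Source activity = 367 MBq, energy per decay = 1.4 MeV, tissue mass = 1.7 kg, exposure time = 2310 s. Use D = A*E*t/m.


A = 367 MBq = 3.6700e+08 Bq
E = 1.4 MeV = 2.2428e-13 J
D = A*E*t/m = 3.6700e+08*2.2428e-13*2310/1.7
D = 0.1118 Gy


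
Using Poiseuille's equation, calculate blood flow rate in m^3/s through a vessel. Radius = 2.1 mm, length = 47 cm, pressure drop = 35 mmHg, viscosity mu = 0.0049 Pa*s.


Q = pi*r^4*dP / (8*mu*L)
r = 0.0021 m, L = 0.47 m
dP = 35 mmHg = 4666.27 Pa
Q = 1.5474e-05 m^3/s


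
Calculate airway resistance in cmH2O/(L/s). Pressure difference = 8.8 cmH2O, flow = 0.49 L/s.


R = dP / flow
R = 8.8 / 0.49
R = 17.96 cmH2O/(L/s)


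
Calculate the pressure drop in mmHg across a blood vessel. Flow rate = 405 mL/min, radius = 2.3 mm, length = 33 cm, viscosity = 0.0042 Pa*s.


dP = 8*mu*L*Q / (pi*r^4)
Q = 405 mL/min = 6.75e-06 m^3/s
dP = 851.326 Pa = 851.326 / 133.322 mmHg = 6.385 mmHg


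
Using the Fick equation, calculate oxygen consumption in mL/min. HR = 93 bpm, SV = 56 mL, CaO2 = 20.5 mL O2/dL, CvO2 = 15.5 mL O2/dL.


CO = HR*SV = 93*56/1000 = 5.208 L/min
a-v O2 diff = 20.5 - 15.5 = 5 mL/dL
VO2 = CO * (CaO2-CvO2) * 10 dL/L
VO2 = 5.208 * 5 * 10
VO2 = 260.4 mL/min


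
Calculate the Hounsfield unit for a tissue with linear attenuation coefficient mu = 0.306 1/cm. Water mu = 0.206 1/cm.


HU = ((mu_tissue - mu_water) / mu_water) * 1000
HU = ((0.306 - 0.206) / 0.206) * 1000
HU = 485.4


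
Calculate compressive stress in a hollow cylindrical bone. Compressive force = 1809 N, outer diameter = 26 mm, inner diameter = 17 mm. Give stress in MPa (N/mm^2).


A = pi*(r_o^2 - r_i^2)
r_o = 13 mm, r_i = 8.5 mm
A = 303.949 mm^2
sigma = F/A = 1809 / 303.949
sigma = 5.952 MPa


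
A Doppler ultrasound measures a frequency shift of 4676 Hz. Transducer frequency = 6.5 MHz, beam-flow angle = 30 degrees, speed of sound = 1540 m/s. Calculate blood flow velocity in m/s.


v = fd * c / (2 * f0 * cos(theta))
v = 4676 * 1540 / (2 * 6.5000e+06 * cos(30))
v = 0.6396 m/s


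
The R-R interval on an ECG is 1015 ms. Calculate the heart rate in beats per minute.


HR = 60 / RR_interval(s)
RR = 1015 ms = 1.015 s
HR = 60 / 1.015 = 59.11 bpm


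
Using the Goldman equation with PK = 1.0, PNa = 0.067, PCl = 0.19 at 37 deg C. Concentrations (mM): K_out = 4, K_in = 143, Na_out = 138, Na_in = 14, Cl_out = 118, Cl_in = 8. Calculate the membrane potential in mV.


Vm = (RT/F)*ln((PK*Ko + PNa*Nao + PCl*Cli)/(PK*Ki + PNa*Nai + PCl*Clo))
Numer = 14.766, Denom = 166.358
Vm = -64.72 mV


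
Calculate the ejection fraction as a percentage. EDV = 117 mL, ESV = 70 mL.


SV = EDV - ESV = 117 - 70 = 47 mL
EF = SV/EDV * 100 = 47/117 * 100
EF = 40.17%


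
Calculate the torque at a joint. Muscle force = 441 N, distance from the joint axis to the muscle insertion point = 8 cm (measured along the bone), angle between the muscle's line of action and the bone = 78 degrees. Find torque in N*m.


Torque = F * d * sin(theta)   (moment arm = d*sin(theta))
d = 8 cm = 0.08 m
Torque = 441 * 0.08 * sin(78)
Torque = 34.51 N*m


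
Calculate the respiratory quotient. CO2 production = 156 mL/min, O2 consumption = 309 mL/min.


RQ = VCO2 / VO2
RQ = 156 / 309
RQ = 0.5049


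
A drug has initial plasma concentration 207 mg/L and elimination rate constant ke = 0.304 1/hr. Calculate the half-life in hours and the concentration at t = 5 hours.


t_half = ln(2) / ke = 0.693147 / 0.304 = 2.28 hr
C(t) = C0 * exp(-ke*t) = 207 * exp(-0.304*5)
C(5) = 45.27 mg/L


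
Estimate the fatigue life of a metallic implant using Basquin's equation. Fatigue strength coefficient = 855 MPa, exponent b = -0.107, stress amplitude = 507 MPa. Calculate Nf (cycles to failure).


sigma_a = sigma_f' * (2Nf)^b
2Nf = (sigma_a/sigma_f')^(1/b)
2Nf = (507/855)^(1/-0.107)
2Nf = 132.16129
Nf = 66.08


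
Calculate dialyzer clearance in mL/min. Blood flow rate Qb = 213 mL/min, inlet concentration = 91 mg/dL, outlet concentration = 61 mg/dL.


K = Qb * (Cb_in - Cb_out) / Cb_in
K = 213 * (91 - 61) / 91
K = 70.22 mL/min


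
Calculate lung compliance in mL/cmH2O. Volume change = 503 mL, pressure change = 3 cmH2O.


C = dV / dP
C = 503 / 3
C = 167.7 mL/cmH2O


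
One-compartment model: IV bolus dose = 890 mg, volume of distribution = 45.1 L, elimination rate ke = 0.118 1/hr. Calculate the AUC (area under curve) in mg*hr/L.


C0 = Dose/Vd = 890/45.1 = 19.7339 mg/L
AUC = C0/ke = 19.7339/0.118
AUC = 167.2 mg*hr/L


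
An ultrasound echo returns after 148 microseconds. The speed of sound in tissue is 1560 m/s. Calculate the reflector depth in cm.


depth = c * t / 2
t = 148 us = 1.4800e-04 s
depth = 1560 * 1.4800e-04 / 2
depth = 0.11544 m = 11.544 cm


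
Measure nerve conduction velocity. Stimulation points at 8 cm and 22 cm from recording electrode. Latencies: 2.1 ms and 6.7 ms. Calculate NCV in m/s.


Distance = (22 - 8) / 100 = 0.14 m
dt = (6.7 - 2.1) / 1000 = 0.0046 s
NCV = dist / dt = 30.43 m/s


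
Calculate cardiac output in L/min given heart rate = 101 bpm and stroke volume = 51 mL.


CO = HR * SV
CO = 101 * 51 / 1000
CO = 5.151 L/min


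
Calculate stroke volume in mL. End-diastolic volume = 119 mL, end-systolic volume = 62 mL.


SV = EDV - ESV
SV = 119 - 62
SV = 57 mL


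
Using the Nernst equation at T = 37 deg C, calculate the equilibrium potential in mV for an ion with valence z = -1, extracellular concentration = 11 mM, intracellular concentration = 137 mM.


E = (RT/(zF)) * ln(C_out/C_in)
T = 37 + 273.15 = 310.15 K
E = (8.314 * 310.15 / (-1 * 96485)) * ln(11/137)
E = 67.4 mV


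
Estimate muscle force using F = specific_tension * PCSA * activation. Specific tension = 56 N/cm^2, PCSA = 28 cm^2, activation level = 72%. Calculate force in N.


F = sigma * PCSA * activation
F = 56 * 28 * 0.72
F = 1129 N


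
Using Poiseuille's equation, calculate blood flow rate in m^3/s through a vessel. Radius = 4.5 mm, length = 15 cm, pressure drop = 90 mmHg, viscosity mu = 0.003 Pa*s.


Q = pi*r^4*dP / (8*mu*L)
r = 0.0045 m, L = 0.15 m
dP = 90 mmHg = 11998.98 Pa
Q = 0.004294 m^3/s


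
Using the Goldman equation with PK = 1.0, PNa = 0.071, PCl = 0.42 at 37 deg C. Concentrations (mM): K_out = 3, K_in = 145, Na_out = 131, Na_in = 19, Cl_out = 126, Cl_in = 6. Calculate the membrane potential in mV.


Vm = (RT/F)*ln((PK*Ko + PNa*Nao + PCl*Cli)/(PK*Ki + PNa*Nai + PCl*Clo))
Numer = 14.821, Denom = 199.269
Vm = -69.45 mV


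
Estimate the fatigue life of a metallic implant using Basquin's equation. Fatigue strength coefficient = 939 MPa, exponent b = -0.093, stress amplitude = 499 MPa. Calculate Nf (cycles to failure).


sigma_a = sigma_f' * (2Nf)^b
2Nf = (sigma_a/sigma_f')^(1/b)
2Nf = (499/939)^(1/-0.093)
2Nf = 896.00891
Nf = 448


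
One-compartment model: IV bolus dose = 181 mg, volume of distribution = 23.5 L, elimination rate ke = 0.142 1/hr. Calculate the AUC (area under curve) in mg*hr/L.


C0 = Dose/Vd = 181/23.5 = 7.70213 mg/L
AUC = C0/ke = 7.70213/0.142
AUC = 54.24 mg*hr/L


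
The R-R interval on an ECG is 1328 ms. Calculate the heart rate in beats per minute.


HR = 60 / RR_interval(s)
RR = 1328 ms = 1.328 s
HR = 60 / 1.328 = 45.18 bpm


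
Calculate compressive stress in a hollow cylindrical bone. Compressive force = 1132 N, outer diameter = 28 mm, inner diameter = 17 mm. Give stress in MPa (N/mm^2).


A = pi*(r_o^2 - r_i^2)
r_o = 14 mm, r_i = 8.5 mm
A = 388.772 mm^2
sigma = F/A = 1132 / 388.772
sigma = 2.912 MPa


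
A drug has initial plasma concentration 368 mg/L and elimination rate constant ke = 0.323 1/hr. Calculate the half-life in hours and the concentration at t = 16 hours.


t_half = ln(2) / ke = 0.693147 / 0.323 = 2.146 hr
C(t) = C0 * exp(-ke*t) = 368 * exp(-0.323*16)
C(16) = 2.096 mg/L


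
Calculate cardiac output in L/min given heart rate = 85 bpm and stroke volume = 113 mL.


CO = HR * SV
CO = 85 * 113 / 1000
CO = 9.605 L/min


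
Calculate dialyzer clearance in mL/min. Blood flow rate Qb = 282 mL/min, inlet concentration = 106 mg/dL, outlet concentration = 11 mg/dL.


K = Qb * (Cb_in - Cb_out) / Cb_in
K = 282 * (106 - 11) / 106
K = 252.7 mL/min


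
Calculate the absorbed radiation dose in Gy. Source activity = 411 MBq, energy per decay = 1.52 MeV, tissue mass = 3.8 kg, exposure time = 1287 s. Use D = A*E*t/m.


A = 411 MBq = 4.1100e+08 Bq
E = 1.52 MeV = 2.43504e-13 J
D = A*E*t/m = 4.1100e+08*2.43504e-13*1287/3.8
D = 0.0339 Gy


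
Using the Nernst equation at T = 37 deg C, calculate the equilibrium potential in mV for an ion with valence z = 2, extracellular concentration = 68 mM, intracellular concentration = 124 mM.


E = (RT/(zF)) * ln(C_out/C_in)
T = 37 + 273.15 = 310.15 K
E = (8.314 * 310.15 / (2 * 96485)) * ln(68/124)
E = -8.028 mV


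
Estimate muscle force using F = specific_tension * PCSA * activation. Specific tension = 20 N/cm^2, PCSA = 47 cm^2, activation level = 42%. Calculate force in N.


F = sigma * PCSA * activation
F = 20 * 47 * 0.42
F = 394.8 N


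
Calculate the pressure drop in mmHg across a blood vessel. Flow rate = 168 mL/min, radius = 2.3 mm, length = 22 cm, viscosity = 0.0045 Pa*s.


dP = 8*mu*L*Q / (pi*r^4)
Q = 168 mL/min = 2.8e-06 m^3/s
dP = 252.245 Pa = 252.245 / 133.322 mmHg = 1.892 mmHg


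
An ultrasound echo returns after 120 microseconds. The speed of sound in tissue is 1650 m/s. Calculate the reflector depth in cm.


depth = c * t / 2
t = 120 us = 1.2000e-04 s
depth = 1650 * 1.2000e-04 / 2
depth = 0.099 m = 9.9 cm


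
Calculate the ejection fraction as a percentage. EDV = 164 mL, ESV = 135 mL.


SV = EDV - ESV = 164 - 135 = 29 mL
EF = SV/EDV * 100 = 29/164 * 100
EF = 17.68%


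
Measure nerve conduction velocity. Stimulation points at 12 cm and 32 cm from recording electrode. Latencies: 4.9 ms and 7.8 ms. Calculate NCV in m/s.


Distance = (32 - 12) / 100 = 0.2 m
dt = (7.8 - 4.9) / 1000 = 0.0029 s
NCV = dist / dt = 68.97 m/s


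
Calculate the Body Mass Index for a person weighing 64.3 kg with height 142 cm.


BMI = weight / height^2
height = 142 cm = 1.42 m
BMI = 64.3 / 1.42^2
BMI = 31.89 kg/m^2


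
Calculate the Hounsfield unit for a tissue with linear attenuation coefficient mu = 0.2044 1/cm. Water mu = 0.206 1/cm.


HU = ((mu_tissue - mu_water) / mu_water) * 1000
HU = ((0.2044 - 0.206) / 0.206) * 1000
HU = -7.767


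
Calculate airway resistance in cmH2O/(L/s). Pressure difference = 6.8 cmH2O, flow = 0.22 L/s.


R = dP / flow
R = 6.8 / 0.22
R = 30.91 cmH2O/(L/s)


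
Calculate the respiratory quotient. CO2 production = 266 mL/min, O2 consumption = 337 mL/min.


RQ = VCO2 / VO2
RQ = 266 / 337
RQ = 0.7893


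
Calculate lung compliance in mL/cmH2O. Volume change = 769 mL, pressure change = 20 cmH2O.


C = dV / dP
C = 769 / 20
C = 38.45 mL/cmH2O


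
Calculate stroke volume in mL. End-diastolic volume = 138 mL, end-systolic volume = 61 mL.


SV = EDV - ESV
SV = 138 - 61
SV = 77 mL


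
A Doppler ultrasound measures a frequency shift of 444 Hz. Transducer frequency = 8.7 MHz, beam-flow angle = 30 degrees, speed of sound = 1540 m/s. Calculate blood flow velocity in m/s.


v = fd * c / (2 * f0 * cos(theta))
v = 444 * 1540 / (2 * 8.7000e+06 * cos(30))
v = 0.04538 m/s


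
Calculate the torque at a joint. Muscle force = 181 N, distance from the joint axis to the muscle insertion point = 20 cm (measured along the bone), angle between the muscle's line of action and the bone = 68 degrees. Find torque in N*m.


Torque = F * d * sin(theta)   (moment arm = d*sin(theta))
d = 20 cm = 0.2 m
Torque = 181 * 0.2 * sin(68)
Torque = 33.56 N*m


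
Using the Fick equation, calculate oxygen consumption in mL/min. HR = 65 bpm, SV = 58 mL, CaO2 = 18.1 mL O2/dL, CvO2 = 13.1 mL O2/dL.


CO = HR*SV = 65*58/1000 = 3.77 L/min
a-v O2 diff = 18.1 - 13.1 = 5 mL/dL
VO2 = CO * (CaO2-CvO2) * 10 dL/L
VO2 = 3.77 * 5 * 10
VO2 = 188.5 mL/min


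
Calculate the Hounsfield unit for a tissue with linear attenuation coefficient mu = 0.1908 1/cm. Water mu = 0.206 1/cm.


HU = ((mu_tissue - mu_water) / mu_water) * 1000
HU = ((0.1908 - 0.206) / 0.206) * 1000
HU = -73.79


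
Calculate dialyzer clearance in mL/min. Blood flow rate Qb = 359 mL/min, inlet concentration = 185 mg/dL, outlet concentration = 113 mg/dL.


K = Qb * (Cb_in - Cb_out) / Cb_in
K = 359 * (185 - 113) / 185
K = 139.7 mL/min


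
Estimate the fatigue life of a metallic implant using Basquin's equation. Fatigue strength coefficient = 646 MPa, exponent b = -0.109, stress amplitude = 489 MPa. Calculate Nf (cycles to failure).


sigma_a = sigma_f' * (2Nf)^b
2Nf = (sigma_a/sigma_f')^(1/b)
2Nf = (489/646)^(1/-0.109)
2Nf = 12.864454
Nf = 6.432


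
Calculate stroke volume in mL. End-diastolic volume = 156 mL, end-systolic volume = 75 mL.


SV = EDV - ESV
SV = 156 - 75
SV = 81 mL


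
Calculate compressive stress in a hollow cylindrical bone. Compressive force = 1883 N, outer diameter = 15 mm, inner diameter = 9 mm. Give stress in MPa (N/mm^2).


A = pi*(r_o^2 - r_i^2)
r_o = 7.5 mm, r_i = 4.5 mm
A = 113.097 mm^2
sigma = F/A = 1883 / 113.097
sigma = 16.65 MPa


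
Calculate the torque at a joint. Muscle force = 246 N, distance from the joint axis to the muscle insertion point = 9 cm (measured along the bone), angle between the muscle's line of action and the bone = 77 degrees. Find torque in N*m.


Torque = F * d * sin(theta)   (moment arm = d*sin(theta))
d = 9 cm = 0.09 m
Torque = 246 * 0.09 * sin(77)
Torque = 21.57 N*m


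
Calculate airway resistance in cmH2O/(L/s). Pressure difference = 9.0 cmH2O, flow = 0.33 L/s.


R = dP / flow
R = 9.0 / 0.33
R = 27.27 cmH2O/(L/s)


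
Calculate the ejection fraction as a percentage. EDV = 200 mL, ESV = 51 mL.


SV = EDV - ESV = 200 - 51 = 149 mL
EF = SV/EDV * 100 = 149/200 * 100
EF = 74.5%


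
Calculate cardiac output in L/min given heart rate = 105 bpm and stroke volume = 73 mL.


CO = HR * SV
CO = 105 * 73 / 1000
CO = 7.665 L/min


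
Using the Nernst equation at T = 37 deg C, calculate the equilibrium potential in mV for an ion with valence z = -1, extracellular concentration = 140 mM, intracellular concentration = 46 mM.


E = (RT/(zF)) * ln(C_out/C_in)
T = 37 + 273.15 = 310.15 K
E = (8.314 * 310.15 / (-1 * 96485)) * ln(140/46)
E = -29.75 mV


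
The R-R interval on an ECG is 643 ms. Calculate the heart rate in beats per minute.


HR = 60 / RR_interval(s)
RR = 643 ms = 0.643 s
HR = 60 / 0.643 = 93.31 bpm


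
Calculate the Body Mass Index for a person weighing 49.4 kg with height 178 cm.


BMI = weight / height^2
height = 178 cm = 1.78 m
BMI = 49.4 / 1.78^2
BMI = 15.59 kg/m^2


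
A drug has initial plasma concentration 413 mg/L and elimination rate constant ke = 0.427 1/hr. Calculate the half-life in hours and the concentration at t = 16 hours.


t_half = ln(2) / ke = 0.693147 / 0.427 = 1.623 hr
C(t) = C0 * exp(-ke*t) = 413 * exp(-0.427*16)
C(16) = 0.4455 mg/L


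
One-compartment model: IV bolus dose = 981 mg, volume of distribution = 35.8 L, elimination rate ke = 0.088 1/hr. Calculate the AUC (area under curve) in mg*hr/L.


C0 = Dose/Vd = 981/35.8 = 27.4022 mg/L
AUC = C0/ke = 27.4022/0.088
AUC = 311.4 mg*hr/L


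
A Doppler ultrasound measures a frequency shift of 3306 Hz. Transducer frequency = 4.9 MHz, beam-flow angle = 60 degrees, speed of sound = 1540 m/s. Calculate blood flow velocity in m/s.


v = fd * c / (2 * f0 * cos(theta))
v = 3306 * 1540 / (2 * 4.9000e+06 * cos(60))
v = 1.039 m/s


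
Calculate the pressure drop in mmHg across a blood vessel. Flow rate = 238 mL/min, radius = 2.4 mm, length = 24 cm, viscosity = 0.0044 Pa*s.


dP = 8*mu*L*Q / (pi*r^4)
Q = 238 mL/min = 3.96667e-06 m^3/s
dP = 321.503 Pa = 321.503 / 133.322 mmHg = 2.411 mmHg


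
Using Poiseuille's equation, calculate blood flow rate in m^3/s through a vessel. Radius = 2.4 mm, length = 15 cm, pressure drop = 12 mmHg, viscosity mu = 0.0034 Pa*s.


Q = pi*r^4*dP / (8*mu*L)
r = 0.0024 m, L = 0.15 m
dP = 12 mmHg = 1599.864 Pa
Q = 4.0871e-05 m^3/s


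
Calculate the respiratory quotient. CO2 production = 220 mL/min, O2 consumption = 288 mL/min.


RQ = VCO2 / VO2
RQ = 220 / 288
RQ = 0.7639


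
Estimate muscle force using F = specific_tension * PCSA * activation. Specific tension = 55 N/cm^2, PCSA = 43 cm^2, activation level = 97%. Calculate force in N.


F = sigma * PCSA * activation
F = 55 * 43 * 0.97
F = 2294 N


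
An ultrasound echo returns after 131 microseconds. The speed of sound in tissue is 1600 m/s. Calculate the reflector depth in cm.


depth = c * t / 2
t = 131 us = 1.3100e-04 s
depth = 1600 * 1.3100e-04 / 2
depth = 0.1048 m = 10.48 cm


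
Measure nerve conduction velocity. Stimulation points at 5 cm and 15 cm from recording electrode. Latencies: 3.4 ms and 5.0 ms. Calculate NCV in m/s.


Distance = (15 - 5) / 100 = 0.1 m
dt = (5.0 - 3.4) / 1000 = 0.0016 s
NCV = dist / dt = 62.5 m/s


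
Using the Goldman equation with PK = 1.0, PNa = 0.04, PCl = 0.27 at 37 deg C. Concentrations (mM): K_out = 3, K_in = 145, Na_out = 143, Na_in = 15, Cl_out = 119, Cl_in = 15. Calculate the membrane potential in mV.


Vm = (RT/F)*ln((PK*Ko + PNa*Nao + PCl*Cli)/(PK*Ki + PNa*Nai + PCl*Clo))
Numer = 12.77, Denom = 177.73
Vm = -70.37 mV


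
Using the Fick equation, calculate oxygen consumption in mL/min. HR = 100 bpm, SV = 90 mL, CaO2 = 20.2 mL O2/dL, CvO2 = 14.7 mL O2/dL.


CO = HR*SV = 100*90/1000 = 9 L/min
a-v O2 diff = 20.2 - 14.7 = 5.5 mL/dL
VO2 = CO * (CaO2-CvO2) * 10 dL/L
VO2 = 9 * 5.5 * 10
VO2 = 495 mL/min


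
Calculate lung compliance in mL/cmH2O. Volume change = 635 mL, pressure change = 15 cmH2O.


C = dV / dP
C = 635 / 15
C = 42.33 mL/cmH2O


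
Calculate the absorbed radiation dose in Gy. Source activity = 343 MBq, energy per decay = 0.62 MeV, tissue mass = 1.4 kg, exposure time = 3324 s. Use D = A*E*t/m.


A = 343 MBq = 3.4300e+08 Bq
E = 0.62 MeV = 9.9324e-14 J
D = A*E*t/m = 3.4300e+08*9.9324e-14*3324/1.4
D = 0.08089 Gy


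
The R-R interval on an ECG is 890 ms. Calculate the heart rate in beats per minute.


HR = 60 / RR_interval(s)
RR = 890 ms = 0.89 s
HR = 60 / 0.89 = 67.42 bpm


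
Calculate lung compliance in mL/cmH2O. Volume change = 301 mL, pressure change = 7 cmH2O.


C = dV / dP
C = 301 / 7
C = 43 mL/cmH2O


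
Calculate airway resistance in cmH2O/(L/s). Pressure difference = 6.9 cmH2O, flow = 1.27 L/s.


R = dP / flow
R = 6.9 / 1.27
R = 5.433 cmH2O/(L/s)


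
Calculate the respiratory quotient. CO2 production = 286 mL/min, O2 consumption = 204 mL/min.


RQ = VCO2 / VO2
RQ = 286 / 204
RQ = 1.402


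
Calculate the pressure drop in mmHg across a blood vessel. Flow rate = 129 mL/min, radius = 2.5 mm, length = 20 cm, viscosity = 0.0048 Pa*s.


dP = 8*mu*L*Q / (pi*r^4)
Q = 129 mL/min = 2.15e-06 m^3/s
dP = 134.552 Pa = 134.552 / 133.322 mmHg = 1.009 mmHg


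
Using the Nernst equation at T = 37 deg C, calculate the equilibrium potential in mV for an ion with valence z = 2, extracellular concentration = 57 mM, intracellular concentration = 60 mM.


E = (RT/(zF)) * ln(C_out/C_in)
T = 37 + 273.15 = 310.15 K
E = (8.314 * 310.15 / (2 * 96485)) * ln(57/60)
E = -0.6854 mV


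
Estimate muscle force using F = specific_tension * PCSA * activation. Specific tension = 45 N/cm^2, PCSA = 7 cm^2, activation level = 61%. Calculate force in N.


F = sigma * PCSA * activation
F = 45 * 7 * 0.61
F = 192.2 N


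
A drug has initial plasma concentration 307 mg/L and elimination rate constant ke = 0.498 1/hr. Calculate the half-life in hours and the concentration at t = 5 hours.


t_half = ln(2) / ke = 0.693147 / 0.498 = 1.392 hr
C(t) = C0 * exp(-ke*t) = 307 * exp(-0.498*5)
C(5) = 25.45 mg/L


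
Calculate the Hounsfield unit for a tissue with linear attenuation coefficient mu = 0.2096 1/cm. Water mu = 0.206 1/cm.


HU = ((mu_tissue - mu_water) / mu_water) * 1000
HU = ((0.2096 - 0.206) / 0.206) * 1000
HU = 17.48


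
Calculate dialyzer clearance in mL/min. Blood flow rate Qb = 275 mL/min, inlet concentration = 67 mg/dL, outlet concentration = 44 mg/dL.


K = Qb * (Cb_in - Cb_out) / Cb_in
K = 275 * (67 - 44) / 67
K = 94.4 mL/min


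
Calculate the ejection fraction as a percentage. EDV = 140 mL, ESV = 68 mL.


SV = EDV - ESV = 140 - 68 = 72 mL
EF = SV/EDV * 100 = 72/140 * 100
EF = 51.43%


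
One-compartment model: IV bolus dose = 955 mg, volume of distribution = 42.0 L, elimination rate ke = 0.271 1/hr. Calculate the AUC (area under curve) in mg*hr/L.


C0 = Dose/Vd = 955/42.0 = 22.7381 mg/L
AUC = C0/ke = 22.7381/0.271
AUC = 83.9 mg*hr/L


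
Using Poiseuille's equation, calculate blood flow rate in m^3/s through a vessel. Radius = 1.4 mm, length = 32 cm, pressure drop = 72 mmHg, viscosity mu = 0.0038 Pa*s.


Q = pi*r^4*dP / (8*mu*L)
r = 0.0014 m, L = 0.32 m
dP = 72 mmHg = 9599.184 Pa
Q = 1.1909e-05 m^3/s


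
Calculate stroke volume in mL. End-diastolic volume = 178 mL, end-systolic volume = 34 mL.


SV = EDV - ESV
SV = 178 - 34
SV = 144 mL


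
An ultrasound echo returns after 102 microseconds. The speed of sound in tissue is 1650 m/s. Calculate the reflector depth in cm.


depth = c * t / 2
t = 102 us = 1.0200e-04 s
depth = 1650 * 1.0200e-04 / 2
depth = 0.08415 m = 8.415 cm


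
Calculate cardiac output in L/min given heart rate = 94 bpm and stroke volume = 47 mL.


CO = HR * SV
CO = 94 * 47 / 1000
CO = 4.418 L/min


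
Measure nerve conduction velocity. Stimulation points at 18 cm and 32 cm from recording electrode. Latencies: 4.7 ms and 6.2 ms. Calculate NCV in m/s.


Distance = (32 - 18) / 100 = 0.14 m
dt = (6.2 - 4.7) / 1000 = 0.0015 s
NCV = dist / dt = 93.33 m/s


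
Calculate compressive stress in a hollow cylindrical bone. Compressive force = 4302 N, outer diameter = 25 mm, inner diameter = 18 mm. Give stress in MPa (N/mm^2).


A = pi*(r_o^2 - r_i^2)
r_o = 12.5 mm, r_i = 9 mm
A = 236.405 mm^2
sigma = F/A = 4302 / 236.405
sigma = 18.2 MPa


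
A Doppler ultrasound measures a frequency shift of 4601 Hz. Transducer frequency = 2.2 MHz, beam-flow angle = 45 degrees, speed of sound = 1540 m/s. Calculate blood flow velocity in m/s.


v = fd * c / (2 * f0 * cos(theta))
v = 4601 * 1540 / (2 * 2.2000e+06 * cos(45))
v = 2.277 m/s


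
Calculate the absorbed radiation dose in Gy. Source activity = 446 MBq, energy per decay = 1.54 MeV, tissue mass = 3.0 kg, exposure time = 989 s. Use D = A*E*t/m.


A = 446 MBq = 4.4600e+08 Bq
E = 1.54 MeV = 2.46708e-13 J
D = A*E*t/m = 4.4600e+08*2.46708e-13*989/3.0
D = 0.03627 Gy


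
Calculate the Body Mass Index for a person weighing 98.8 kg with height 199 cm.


BMI = weight / height^2
height = 199 cm = 1.99 m
BMI = 98.8 / 1.99^2
BMI = 24.95 kg/m^2


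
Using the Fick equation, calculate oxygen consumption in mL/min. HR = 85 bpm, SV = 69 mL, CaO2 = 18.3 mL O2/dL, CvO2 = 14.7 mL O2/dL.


CO = HR*SV = 85*69/1000 = 5.865 L/min
a-v O2 diff = 18.3 - 14.7 = 3.6 mL/dL
VO2 = CO * (CaO2-CvO2) * 10 dL/L
VO2 = 5.865 * 3.6 * 10
VO2 = 211.1 mL/min


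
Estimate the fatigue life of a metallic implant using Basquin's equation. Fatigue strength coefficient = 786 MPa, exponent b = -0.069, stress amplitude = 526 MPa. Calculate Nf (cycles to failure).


sigma_a = sigma_f' * (2Nf)^b
2Nf = (sigma_a/sigma_f')^(1/b)
2Nf = (526/786)^(1/-0.069)
2Nf = 337.34136
Nf = 168.7


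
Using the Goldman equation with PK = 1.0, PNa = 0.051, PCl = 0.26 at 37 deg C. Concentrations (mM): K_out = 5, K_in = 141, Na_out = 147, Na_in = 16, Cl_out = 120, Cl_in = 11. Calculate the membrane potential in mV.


Vm = (RT/F)*ln((PK*Ko + PNa*Nao + PCl*Cli)/(PK*Ki + PNa*Nai + PCl*Clo))
Numer = 15.357, Denom = 173.016
Vm = -64.72 mV


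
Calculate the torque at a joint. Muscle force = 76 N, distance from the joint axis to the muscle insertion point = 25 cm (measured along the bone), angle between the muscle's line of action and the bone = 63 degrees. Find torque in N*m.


Torque = F * d * sin(theta)   (moment arm = d*sin(theta))
d = 25 cm = 0.25 m
Torque = 76 * 0.25 * sin(63)
Torque = 16.93 N*m


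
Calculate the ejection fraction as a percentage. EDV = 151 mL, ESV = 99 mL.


SV = EDV - ESV = 151 - 99 = 52 mL
EF = SV/EDV * 100 = 52/151 * 100
EF = 34.44%


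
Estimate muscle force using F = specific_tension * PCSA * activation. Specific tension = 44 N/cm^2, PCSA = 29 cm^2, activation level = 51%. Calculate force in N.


F = sigma * PCSA * activation
F = 44 * 29 * 0.51
F = 650.8 N


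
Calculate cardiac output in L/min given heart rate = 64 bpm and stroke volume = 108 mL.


CO = HR * SV
CO = 64 * 108 / 1000
CO = 6.912 L/min


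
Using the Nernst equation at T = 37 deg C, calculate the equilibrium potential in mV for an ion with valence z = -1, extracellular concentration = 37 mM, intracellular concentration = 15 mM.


E = (RT/(zF)) * ln(C_out/C_in)
T = 37 + 273.15 = 310.15 K
E = (8.314 * 310.15 / (-1 * 96485)) * ln(37/15)
E = -24.13 mV


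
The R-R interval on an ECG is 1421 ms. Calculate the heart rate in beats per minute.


HR = 60 / RR_interval(s)
RR = 1421 ms = 1.421 s
HR = 60 / 1.421 = 42.22 bpm


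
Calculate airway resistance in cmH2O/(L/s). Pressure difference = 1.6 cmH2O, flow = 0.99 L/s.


R = dP / flow
R = 1.6 / 0.99
R = 1.616 cmH2O/(L/s)


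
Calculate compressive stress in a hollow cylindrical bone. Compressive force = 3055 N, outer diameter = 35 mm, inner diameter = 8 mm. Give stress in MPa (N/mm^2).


A = pi*(r_o^2 - r_i^2)
r_o = 17.5 mm, r_i = 4 mm
A = 911.847 mm^2
sigma = F/A = 3055 / 911.847
sigma = 3.35 MPa


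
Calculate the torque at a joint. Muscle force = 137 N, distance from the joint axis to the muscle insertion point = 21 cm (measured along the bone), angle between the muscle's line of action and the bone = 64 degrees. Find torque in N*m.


Torque = F * d * sin(theta)   (moment arm = d*sin(theta))
d = 21 cm = 0.21 m
Torque = 137 * 0.21 * sin(64)
Torque = 25.86 N*m


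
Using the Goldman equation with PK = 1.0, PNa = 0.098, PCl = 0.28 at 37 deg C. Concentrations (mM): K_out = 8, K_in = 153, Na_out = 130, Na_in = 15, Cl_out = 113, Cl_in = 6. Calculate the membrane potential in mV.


Vm = (RT/F)*ln((PK*Ko + PNa*Nao + PCl*Cli)/(PK*Ki + PNa*Nai + PCl*Clo))
Numer = 22.42, Denom = 186.11
Vm = -56.56 mV
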